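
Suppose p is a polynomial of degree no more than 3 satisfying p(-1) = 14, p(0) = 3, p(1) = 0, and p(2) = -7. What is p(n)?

p(n) = -2n^3 + 4n^2 - 5n + 3

Write p(n) = an^3 + bn^2 + cn + d. Substituting each data point gives a linear system:
  -a + b - c + d = 14
  d = 3
  a + b + c + d = 0
  8a + 4b + 2c + d = -7
Solving the system yields a = -2, b = 4, c = -5, d = 3.
So p(n) = -2n^3 + 4n^2 - 5n + 3.
Check: p(-1) = 14. ✓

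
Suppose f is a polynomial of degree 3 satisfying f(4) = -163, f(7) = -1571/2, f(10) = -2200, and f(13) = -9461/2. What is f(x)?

Write f(x) = ax^3 + bx^2 + cx + d. Substituting each data point gives a linear system:
  64a + 16b + 4c + d = -163
  343a + 49b + 7c + d = -1571/2
  1000a + 100b + 10c + d = -2200
  2197a + 169b + 13c + d = -9461/2
Solving the system yields a = -2, b = -2, c = 1/2, d = -5.
So f(x) = -2x^3 - 2x^2 + (1/2)x - 5.
Check: f(13) = -9461/2. ✓

f(x) = -2x^3 - 2x^2 + (1/2)x - 5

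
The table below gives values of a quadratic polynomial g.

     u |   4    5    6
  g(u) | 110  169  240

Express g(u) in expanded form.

g(u) = 6u^2 + 5u - 6

Write g(u) = au^2 + bu + c. Substituting each data point gives a linear system:
  16a + 4b + c = 110
  25a + 5b + c = 169
  36a + 6b + c = 240
Solving the system yields a = 6, b = 5, c = -6.
So g(u) = 6u^2 + 5u - 6.
Check: g(4) = 110. ✓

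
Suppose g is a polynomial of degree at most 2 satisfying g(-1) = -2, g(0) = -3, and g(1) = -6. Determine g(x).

Write g(x) = ax^2 + bx + c. Substituting each data point gives a linear system:
  a - b + c = -2
  c = -3
  a + b + c = -6
Solving the system yields a = -1, b = -2, c = -3.
So g(x) = -x^2 - 2x - 3.
Check: g(1) = -6. ✓

g(x) = -x^2 - 2x - 3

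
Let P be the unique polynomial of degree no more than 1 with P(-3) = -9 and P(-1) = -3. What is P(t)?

P(t) = 3t

Using the Lagrange interpolation formula with nodes -3, -1:
  L_0(t) = (t + 1) / -2
  L_1(t) = (t + 3) / 2
Then P(t) = -9·L_0(t) - 3·L_1(t).
Expanding and collecting terms gives P(t) = 3t.
Check: P(-1) = -3. ✓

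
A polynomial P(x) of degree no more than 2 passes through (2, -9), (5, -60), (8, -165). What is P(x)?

P(x) = -3x^2 + 4x - 5

Write P(x) = ax^2 + bx + c. Substituting each data point gives a linear system:
  4a + 2b + c = -9
  25a + 5b + c = -60
  64a + 8b + c = -165
Solving the system yields a = -3, b = 4, c = -5.
So P(x) = -3x^2 + 4x - 5.
Check: P(8) = -165. ✓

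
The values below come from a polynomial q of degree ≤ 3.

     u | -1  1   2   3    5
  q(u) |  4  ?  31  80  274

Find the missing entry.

The 4 known points determine the degree-3 polynomial uniquely.
Write q(u) = au^3 + bu^2 + cu + d. Substituting each data point gives a linear system:
  -a + b - c + d = 4
  8a + 4b + 2c + d = 31
  27a + 9b + 3c + d = 80
  125a + 25b + 5c + d = 274
Solving the system yields a = 1, b = 6, c = 0, d = -1.
So q(u) = u^3 + 6u^2 - 1.
Then q(1) = 6.

6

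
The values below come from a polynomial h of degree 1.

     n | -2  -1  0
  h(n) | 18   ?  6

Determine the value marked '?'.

12

On equispaced nodes a degree-1 polynomial has vanishing second forward difference, so
  h(-2) - 2·h(-1) + h(0) = 0.
Substituting the known values and solving for h(-1):
  -2·h(-1) = -24
  h(-1) = 12.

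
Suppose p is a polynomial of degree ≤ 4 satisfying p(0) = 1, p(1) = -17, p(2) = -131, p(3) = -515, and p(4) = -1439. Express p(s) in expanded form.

p(s) = -4s^4 - 5s^3 - 5s^2 - 4s + 1

Write p(s) = as^4 + bs^3 + cs^2 + ds + e. Substituting each data point gives a linear system:
  e = 1
  a + b + c + d + e = -17
  16a + 8b + 4c + 2d + e = -131
  81a + 27b + 9c + 3d + e = -515
  256a + 64b + 16c + 4d + e = -1439
Solving the system yields a = -4, b = -5, c = -5, d = -4, e = 1.
So p(s) = -4s⁴ - 5s³ - 5s² - 4s + 1.
Check: p(1) = -17. ✓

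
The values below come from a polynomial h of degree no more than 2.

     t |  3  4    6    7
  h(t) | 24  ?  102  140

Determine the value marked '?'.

44

The 3 known points determine the degree-2 polynomial uniquely.
Write h(t) = at^2 + bt + c. Substituting each data point gives a linear system:
  9a + 3b + c = 24
  36a + 6b + c = 102
  49a + 7b + c = 140
Solving the system yields a = 3, b = -1, c = 0.
So h(t) = 3t² - t.
Then h(4) = 44.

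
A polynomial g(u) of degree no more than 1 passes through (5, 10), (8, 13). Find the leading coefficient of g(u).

1

Write g(u) = au + b. Substituting each data point gives a linear system:
  5a + b = 10
  8a + b = 13
Solving the system yields a = 1, b = 5.
So g(u) = u + 5.
The leading coefficient is 1.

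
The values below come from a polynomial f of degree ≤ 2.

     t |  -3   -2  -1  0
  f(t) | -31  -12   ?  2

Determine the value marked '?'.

On equispaced nodes a degree-2 polynomial has vanishing third forward difference, so
  - f(-3) + 3·f(-2) - 3·f(-1) + f(0) = 0.
Substituting the known values and solving for f(-1):
  -3·f(-1) = 3
  f(-1) = -1.

-1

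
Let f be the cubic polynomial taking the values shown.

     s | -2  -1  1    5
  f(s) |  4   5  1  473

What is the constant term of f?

-2

Write f(s) = as^3 + bs^2 + cs + d. Substituting each data point gives a linear system:
  -8a + 4b - 2c + d = 4
  -a + b - c + d = 5
  a + b + c + d = 1
  125a + 25b + 5c + d = 473
Solving the system yields a = 3, b = 5, c = -5, d = -2.
So f(s) = 3s^3 + 5s^2 - 5s - 2.
The constant term is -2.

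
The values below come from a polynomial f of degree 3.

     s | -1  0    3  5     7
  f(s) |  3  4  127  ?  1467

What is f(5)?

549

The 4 known points determine the degree-3 polynomial uniquely.
Write f(s) = as^3 + bs^2 + cs + d. Substituting each data point gives a linear system:
  -a + b - c + d = 3
  d = 4
  27a + 9b + 3c + d = 127
  343a + 49b + 7c + d = 1467
Solving the system yields a = 4, b = 2, c = -1, d = 4.
So f(s) = 4s³ + 2s² - s + 4.
Then f(5) = 549.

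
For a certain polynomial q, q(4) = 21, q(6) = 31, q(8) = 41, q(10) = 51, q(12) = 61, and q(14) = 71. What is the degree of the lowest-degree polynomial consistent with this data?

1

Forward differences of the values at t = 4, 6, 8, 10, 12, 14:
  q  : 21  31  41  51  61  71
  Δ  : 10  10  10  10  10
  Δ^2: 0  0  0  0
  Δ^3: 0  0  0
  Δ^4: 0  0
  Δ^5: 0
The first differences are constant (10) and nonzero, while all higher differences vanish, so the minimal degree is 1.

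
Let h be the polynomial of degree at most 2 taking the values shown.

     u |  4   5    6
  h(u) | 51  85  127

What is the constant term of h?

Write h(u) = au^2 + bu + c. Substituting each data point gives a linear system:
  16a + 4b + c = 51
  25a + 5b + c = 85
  36a + 6b + c = 127
Solving the system yields a = 4, b = -2, c = -5.
So h(u) = 4u^2 - 2u - 5.
The constant term is -5.

-5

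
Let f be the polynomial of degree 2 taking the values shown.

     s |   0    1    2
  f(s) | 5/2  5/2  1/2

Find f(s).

Using the Lagrange interpolation formula with nodes 0, 1, 2:
  L_0(s) = (s - 1)(s - 2) / 2
  L_1(s) = s(s - 2) / -1
  L_2(s) = s(s - 1) / 2
Then f(s) = 5/2·L_0(s) + 5/2·L_1(s) + 1/2·L_2(s).
Expanding and collecting terms gives f(s) = -s² + s + 5/2.
Check: f(0) = 5/2. ✓

f(s) = -s^2 + s + 5/2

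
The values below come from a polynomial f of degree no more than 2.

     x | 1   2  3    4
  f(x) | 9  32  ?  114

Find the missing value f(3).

67

On equispaced nodes a degree-2 polynomial has vanishing third forward difference, so
  - f(1) + 3·f(2) - 3·f(3) + f(4) = 0.
Substituting the known values and solving for f(3):
  -3·f(3) = -201
  f(3) = 67.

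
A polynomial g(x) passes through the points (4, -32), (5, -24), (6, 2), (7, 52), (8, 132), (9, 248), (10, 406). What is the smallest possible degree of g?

3

Forward differences of the values at x = 4, 5, 6, 7, 8, 9, 10:
  g  : -32  -24  2  52  132  248  406
  Δ  : 8  26  50  80  116  158
  Δ^2: 18  24  30  36  42
  Δ^3: 6  6  6  6
  Δ^4: 0  0  0
  Δ^5: 0  0
  Δ^6: 0
The third differences are constant (6) and nonzero, while all higher differences vanish, so the minimal degree is 3.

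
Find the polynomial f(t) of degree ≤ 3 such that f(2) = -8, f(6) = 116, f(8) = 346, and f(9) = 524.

Using the Lagrange interpolation formula with nodes 2, 6, 8, 9:
  L_0(t) = (t - 6)(t - 8)(t - 9) / -168
  L_1(t) = (t - 2)(t - 8)(t - 9) / 24
  L_2(t) = (t - 2)(t - 6)(t - 9) / -12
  L_3(t) = (t - 2)(t - 6)(t - 8) / 21
Then f(t) = -8·L_0(t) + 116·L_1(t) + 346·L_2(t) + 524·L_3(t).
Expanding and collecting terms gives f(t) = t³ - 2t² - 5t + 2.
Check: f(9) = 524. ✓

f(t) = t^3 - 2t^2 - 5t + 2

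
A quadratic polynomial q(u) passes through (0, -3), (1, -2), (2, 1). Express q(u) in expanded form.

Write q(u) = au^2 + bu + c. Substituting each data point gives a linear system:
  c = -3
  a + b + c = -2
  4a + 2b + c = 1
Solving the system yields a = 1, b = 0, c = -3.
So q(u) = u^2 - 3.
Check: q(1) = -2. ✓

q(u) = u^2 - 3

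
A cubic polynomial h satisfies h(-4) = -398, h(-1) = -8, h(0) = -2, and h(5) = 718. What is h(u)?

h(u) = 6u^3 - u^2 - u - 2

Using the Lagrange interpolation formula with nodes -4, -1, 0, 5:
  L_0(u) = (u + 1)u(u - 5) / -108
  L_1(u) = (u + 4)u(u - 5) / 18
  L_2(u) = (u + 4)(u + 1)(u - 5) / -20
  L_3(u) = (u + 4)(u + 1)u / 270
Then h(u) = -398·L_0(u) - 8·L_1(u) - 2·L_2(u) + 718·L_3(u).
Expanding and collecting terms gives h(u) = 6u³ - u² - u - 2.
Check: h(5) = 718. ✓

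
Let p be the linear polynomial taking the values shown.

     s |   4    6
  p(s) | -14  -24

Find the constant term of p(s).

Write p(s) = as + b. Substituting each data point gives a linear system:
  4a + b = -14
  6a + b = -24
Solving the system yields a = -5, b = 6.
So p(s) = -5s + 6.
The constant term is 6.

6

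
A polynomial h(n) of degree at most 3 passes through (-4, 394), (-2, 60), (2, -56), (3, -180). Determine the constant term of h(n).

6

Write h(n) = an^3 + bn^2 + cn + d. Substituting each data point gives a linear system:
  -64a + 16b - 4c + d = 394
  -8a + 4b - 2c + d = 60
  8a + 4b + 2c + d = -56
  27a + 9b + 3c + d = -180
Solving the system yields a = -6, b = -1, c = -5, d = 6.
So h(n) = -6n^3 - n^2 - 5n + 6.
The constant term is 6.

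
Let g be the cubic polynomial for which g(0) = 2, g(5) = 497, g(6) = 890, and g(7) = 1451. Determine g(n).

g(n) = 5n^3 - 6n^2 + 4n + 2

Using the Lagrange interpolation formula with nodes 0, 5, 6, 7:
  L_0(n) = (n - 5)(n - 6)(n - 7) / -210
  L_1(n) = n(n - 6)(n - 7) / 10
  L_2(n) = n(n - 5)(n - 7) / -6
  L_3(n) = n(n - 5)(n - 6) / 14
Then g(n) = 2·L_0(n) + 497·L_1(n) + 890·L_2(n) + 1451·L_3(n).
Expanding and collecting terms gives g(n) = 5n^3 - 6n^2 + 4n + 2.
Check: g(7) = 1451. ✓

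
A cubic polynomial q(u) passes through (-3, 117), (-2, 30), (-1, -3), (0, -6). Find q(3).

-75

Write q(u) = au^3 + bu^2 + cu + d. Substituting each data point gives a linear system:
  -27a + 9b - 3c + d = 117
  -8a + 4b - 2c + d = 30
  -a + b - c + d = -3
  d = -6
Solving the system yields a = -4, b = 3, c = 4, d = -6.
So q(u) = -4u^3 + 3u^2 + 4u - 6.
Then q(3) = -75.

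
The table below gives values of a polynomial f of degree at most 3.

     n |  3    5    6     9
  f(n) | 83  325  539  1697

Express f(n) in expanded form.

Using the Lagrange interpolation formula with nodes 3, 5, 6, 9:
  L_0(n) = (n - 5)(n - 6)(n - 9) / -36
  L_1(n) = (n - 3)(n - 6)(n - 9) / 8
  L_2(n) = (n - 3)(n - 5)(n - 9) / -9
  L_3(n) = (n - 3)(n - 5)(n - 6) / 72
Then f(n) = 83·L_0(n) + 325·L_1(n) + 539·L_2(n) + 1697·L_3(n).
Expanding and collecting terms gives f(n) = 2n³ + 3n² - n + 5.
Check: f(6) = 539. ✓

f(n) = 2n^3 + 3n^2 - n + 5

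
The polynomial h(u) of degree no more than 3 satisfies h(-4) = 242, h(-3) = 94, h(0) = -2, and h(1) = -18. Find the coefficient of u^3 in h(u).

-5

Write h(u) = au^3 + bu^2 + cu + d. Substituting each data point gives a linear system:
  -64a + 16b - 4c + d = 242
  -27a + 9b - 3c + d = 94
  d = -2
  a + b + c + d = -18
Solving the system yields a = -5, b = -6, c = -5, d = -2.
So h(u) = -5u^3 - 6u^2 - 5u - 2.
The leading coefficient is -5.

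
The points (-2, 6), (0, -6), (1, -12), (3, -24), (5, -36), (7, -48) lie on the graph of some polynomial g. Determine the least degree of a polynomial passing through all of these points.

Divided differences on the nodes -2, 0, 1, 3, 5, 7:
  order 0: 6  -6  -12  -24  -36  -48
  order 1: -6  -6  -6  -6  -6
  order 2: 0  0  0  0
  order 3: 0  0  0
  order 4: 0  0
  order 5: 0
The order-1 divided differences are all -6 (nonzero) and every higher order vanishes, so the data lies on a polynomial of degree exactly 1.

1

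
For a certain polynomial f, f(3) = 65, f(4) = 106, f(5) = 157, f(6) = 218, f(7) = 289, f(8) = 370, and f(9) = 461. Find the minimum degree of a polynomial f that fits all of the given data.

2

Forward differences of the values at t = 3, 4, 5, 6, 7, 8, 9:
  f  : 65  106  157  218  289  370  461
  Δ  : 41  51  61  71  81  91
  Δ^2: 10  10  10  10  10
  Δ^3: 0  0  0  0
  Δ^4: 0  0  0
  Δ^5: 0  0
  Δ^6: 0
The second differences are constant (10) and nonzero, while all higher differences vanish, so the minimal degree is 2.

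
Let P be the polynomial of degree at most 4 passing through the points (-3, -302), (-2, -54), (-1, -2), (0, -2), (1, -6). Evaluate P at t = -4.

-986

Write P(t) = at^4 + bt^3 + ct^2 + dt + e. Substituting each data point gives a linear system:
  81a - 27b + 9c - 3d + e = -302
  16a - 8b + 4c - 2d + e = -54
  a - b + c - d + e = -2
  e = -2
  a + b + c + d + e = -6
Solving the system yields a = -4, b = 0, c = 2, d = -2, e = -2.
So P(t) = -4t^4 + 2t^2 - 2t - 2.
Then P(-4) = -986.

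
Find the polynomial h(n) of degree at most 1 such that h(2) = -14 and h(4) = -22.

h(n) = -4n - 6

Write h(n) = an + b. Substituting each data point gives a linear system:
  2a + b = -14
  4a + b = -22
Solving the system yields a = -4, b = -6.
So h(n) = -4n - 6.
Check: h(4) = -22. ✓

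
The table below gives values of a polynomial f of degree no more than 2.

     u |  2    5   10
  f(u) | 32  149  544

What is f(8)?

356

Using the Lagrange interpolation formula with nodes 2, 5, 10:
  L_0(u) = (u - 5)(u - 10) / 24
  L_1(u) = (u - 2)(u - 10) / -15
  L_2(u) = (u - 2)(u - 5) / 40
Then f(u) = 32·L_0(u) + 149·L_1(u) + 544·L_2(u).
Expanding and collecting terms gives f(u) = 5u² + 4u + 4.
Evaluating at u = 8: f(8) = 356.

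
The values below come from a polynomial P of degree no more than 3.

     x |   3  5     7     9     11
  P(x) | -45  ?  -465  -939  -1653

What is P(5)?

-183

The 4 known points determine the degree-3 polynomial uniquely.
Write P(x) = ax^3 + bx^2 + cx + d. Substituting each data point gives a linear system:
  27a + 9b + 3c + d = -45
  343a + 49b + 7c + d = -465
  729a + 81b + 9c + d = -939
  1331a + 121b + 11c + d = -1653
Solving the system yields a = -1, b = -3, c = 4, d = -3.
So P(x) = -x^3 - 3x^2 + 4x - 3.
Then P(5) = -183.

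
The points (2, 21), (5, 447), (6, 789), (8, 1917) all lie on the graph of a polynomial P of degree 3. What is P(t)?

P(t) = 4t^3 - 2t^2 - 3

Using the Lagrange interpolation formula with nodes 2, 5, 6, 8:
  L_0(t) = (t - 5)(t - 6)(t - 8) / -72
  L_1(t) = (t - 2)(t - 6)(t - 8) / 9
  L_2(t) = (t - 2)(t - 5)(t - 8) / -8
  L_3(t) = (t - 2)(t - 5)(t - 6) / 36
Then P(t) = 21·L_0(t) + 447·L_1(t) + 789·L_2(t) + 1917·L_3(t).
Expanding and collecting terms gives P(t) = 4t³ - 2t² - 3.
Check: P(8) = 1917. ✓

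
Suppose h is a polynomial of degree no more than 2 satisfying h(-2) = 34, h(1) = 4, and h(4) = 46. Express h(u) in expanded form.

Write h(u) = au^2 + bu + c. Substituting each data point gives a linear system:
  4a - 2b + c = 34
  a + b + c = 4
  16a + 4b + c = 46
Solving the system yields a = 4, b = -6, c = 6.
So h(u) = 4u^2 - 6u + 6.
Check: h(4) = 46. ✓

h(u) = 4u^2 - 6u + 6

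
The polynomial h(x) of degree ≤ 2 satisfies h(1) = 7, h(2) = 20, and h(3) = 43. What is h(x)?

h(x) = 5x^2 - 2x + 4

Using the Lagrange interpolation formula with nodes 1, 2, 3:
  L_0(x) = (x - 2)(x - 3) / 2
  L_1(x) = (x - 1)(x - 3) / -1
  L_2(x) = (x - 1)(x - 2) / 2
Then h(x) = 7·L_0(x) + 20·L_1(x) + 43·L_2(x).
Expanding and collecting terms gives h(x) = 5x^2 - 2x + 4.
Check: h(1) = 7. ✓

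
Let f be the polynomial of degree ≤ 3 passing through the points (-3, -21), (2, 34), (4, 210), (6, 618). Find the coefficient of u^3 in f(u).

2

Write f(u) = au^3 + bu^2 + cu + d. Substituting each data point gives a linear system:
  -27a + 9b - 3c + d = -21
  8a + 4b + 2c + d = 34
  64a + 16b + 4c + d = 210
  216a + 36b + 6c + d = 618
Solving the system yields a = 2, b = 5, c = 2, d = -6.
So f(u) = 2u^3 + 5u^2 + 2u - 6.
The leading coefficient is 2.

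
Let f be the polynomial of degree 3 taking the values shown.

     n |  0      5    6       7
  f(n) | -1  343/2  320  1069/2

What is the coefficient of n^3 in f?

2

Write f(n) = an^3 + bn^2 + cn + d. Substituting each data point gives a linear system:
  d = -1
  125a + 25b + 5c + d = 343/2
  216a + 36b + 6c + d = 320
  343a + 49b + 7c + d = 1069/2
Solving the system yields a = 2, b = -3, c = -1/2, d = -1.
So f(n) = 2n³ - 3n² - (1/2)n - 1.
The leading coefficient is 2.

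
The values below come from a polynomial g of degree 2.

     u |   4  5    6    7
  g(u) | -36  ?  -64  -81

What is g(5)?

The 3 known points determine the degree-2 polynomial uniquely.
Write g(u) = au^2 + bu + c. Substituting each data point gives a linear system:
  16a + 4b + c = -36
  36a + 6b + c = -64
  49a + 7b + c = -81
Solving the system yields a = -1, b = -4, c = -4.
So g(u) = -u^2 - 4u - 4.
Then g(5) = -49.

-49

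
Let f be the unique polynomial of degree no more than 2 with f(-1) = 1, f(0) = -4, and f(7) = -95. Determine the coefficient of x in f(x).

-6

Write f(x) = ax^2 + bx + c. Substituting each data point gives a linear system:
  a - b + c = 1
  c = -4
  49a + 7b + c = -95
Solving the system yields a = -1, b = -6, c = -4.
So f(x) = -x^2 - 6x - 4.
The coefficient of x is -6.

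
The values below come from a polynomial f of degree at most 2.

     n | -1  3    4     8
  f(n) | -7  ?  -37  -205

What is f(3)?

-15

The 3 known points determine the degree-2 polynomial uniquely.
Write f(n) = an^2 + bn + c. Substituting each data point gives a linear system:
  a - b + c = -7
  16a + 4b + c = -37
  64a + 8b + c = -205
Solving the system yields a = -4, b = 6, c = 3.
So f(n) = -4n² + 6n + 3.
Then f(3) = -15.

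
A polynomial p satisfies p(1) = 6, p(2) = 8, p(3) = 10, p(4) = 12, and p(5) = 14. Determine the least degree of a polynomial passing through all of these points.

Forward differences of the values at t = 1, 2, 3, 4, 5:
  p  : 6  8  10  12  14
  Δ  : 2  2  2  2
  Δ^2: 0  0  0
  Δ^3: 0  0
  Δ^4: 0
The first differences are constant (2) and nonzero, while all higher differences vanish, so the minimal degree is 1.

1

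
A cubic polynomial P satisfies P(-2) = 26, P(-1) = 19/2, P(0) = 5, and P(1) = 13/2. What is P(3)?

7/2

Write P(u) = au^3 + bu^2 + cu + d. Substituting each data point gives a linear system:
  -8a + 4b - 2c + d = 26
  -a + b - c + d = 19/2
  d = 5
  a + b + c + d = 13/2
Solving the system yields a = -1, b = 3, c = -1/2, d = 5.
So P(u) = -u^3 + 3u^2 - (1/2)u + 5.
Then P(3) = 7/2.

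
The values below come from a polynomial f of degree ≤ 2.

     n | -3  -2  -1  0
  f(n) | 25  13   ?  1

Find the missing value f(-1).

On equispaced nodes a degree-2 polynomial has vanishing third forward difference, so
  - f(-3) + 3·f(-2) - 3·f(-1) + f(0) = 0.
Substituting the known values and solving for f(-1):
  -3·f(-1) = -15
  f(-1) = 5.

5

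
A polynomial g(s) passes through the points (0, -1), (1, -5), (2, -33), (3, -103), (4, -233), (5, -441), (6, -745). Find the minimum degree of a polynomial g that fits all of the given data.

Forward differences of the values at s = 0, 1, 2, 3, 4, 5, 6:
  g  : -1  -5  -33  -103  -233  -441  -745
  Δ  : -4  -28  -70  -130  -208  -304
  Δ^2: -24  -42  -60  -78  -96
  Δ^3: -18  -18  -18  -18
  Δ^4: 0  0  0
  Δ^5: 0  0
  Δ^6: 0
The third differences are constant (-18) and nonzero, while all higher differences vanish, so the minimal degree is 3.

3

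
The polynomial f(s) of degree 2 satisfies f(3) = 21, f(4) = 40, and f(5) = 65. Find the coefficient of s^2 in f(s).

3

Write f(s) = as^2 + bs + c. Substituting each data point gives a linear system:
  9a + 3b + c = 21
  16a + 4b + c = 40
  25a + 5b + c = 65
Solving the system yields a = 3, b = -2, c = 0.
So f(s) = 3s^2 - 2s.
The leading coefficient is 3.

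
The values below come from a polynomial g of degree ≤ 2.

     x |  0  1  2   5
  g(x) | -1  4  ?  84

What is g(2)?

The 3 known points determine the degree-2 polynomial uniquely.
Write g(x) = ax^2 + bx + c. Substituting each data point gives a linear system:
  c = -1
  a + b + c = 4
  25a + 5b + c = 84
Solving the system yields a = 3, b = 2, c = -1.
So g(x) = 3x^2 + 2x - 1.
Then g(2) = 15.

15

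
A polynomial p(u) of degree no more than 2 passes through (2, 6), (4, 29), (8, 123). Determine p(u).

Using the Lagrange interpolation formula with nodes 2, 4, 8:
  L_0(u) = (u - 4)(u - 8) / 12
  L_1(u) = (u - 2)(u - 8) / -8
  L_2(u) = (u - 2)(u - 4) / 24
Then p(u) = 6·L_0(u) + 29·L_1(u) + 123·L_2(u).
Expanding and collecting terms gives p(u) = 2u² - (1/2)u - 1.
Check: p(4) = 29. ✓

p(u) = 2u^2 - (1/2)u - 1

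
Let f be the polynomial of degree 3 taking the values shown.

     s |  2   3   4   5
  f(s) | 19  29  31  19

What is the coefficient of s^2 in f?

5

Write f(s) = as^3 + bs^2 + cs + d. Substituting each data point gives a linear system:
  8a + 4b + 2c + d = 19
  27a + 9b + 3c + d = 29
  64a + 16b + 4c + d = 31
  125a + 25b + 5c + d = 19
Solving the system yields a = -1, b = 5, c = 4, d = -1.
So f(s) = -s³ + 5s² + 4s - 1.
The coefficient of s^2 is 5.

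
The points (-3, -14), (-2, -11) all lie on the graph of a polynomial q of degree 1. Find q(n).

Write q(n) = an + b. Substituting each data point gives a linear system:
  -3a + b = -14
  -2a + b = -11
Solving the system yields a = 3, b = -5.
So q(n) = 3n - 5.
Check: q(-3) = -14. ✓

q(n) = 3n - 5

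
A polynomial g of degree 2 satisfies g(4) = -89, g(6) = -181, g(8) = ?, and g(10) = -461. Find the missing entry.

The 3 known points determine the degree-2 polynomial uniquely.
Write g(n) = an^2 + bn + c. Substituting each data point gives a linear system:
  16a + 4b + c = -89
  36a + 6b + c = -181
  100a + 10b + c = -461
Solving the system yields a = -4, b = -6, c = -1.
So g(n) = -4n^2 - 6n - 1.
Then g(8) = -305.

-305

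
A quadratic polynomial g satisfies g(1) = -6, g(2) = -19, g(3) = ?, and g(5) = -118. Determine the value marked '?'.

-42

The 3 known points determine the degree-2 polynomial uniquely.
Write g(s) = as^2 + bs + c. Substituting each data point gives a linear system:
  a + b + c = -6
  4a + 2b + c = -19
  25a + 5b + c = -118
Solving the system yields a = -5, b = 2, c = -3.
So g(s) = -5s^2 + 2s - 3.
Then g(3) = -42.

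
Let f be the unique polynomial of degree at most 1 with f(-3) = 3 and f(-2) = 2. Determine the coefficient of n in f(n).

Write f(n) = an + b. Substituting each data point gives a linear system:
  -3a + b = 3
  -2a + b = 2
Solving the system yields a = -1, b = 0.
So f(n) = -n.
The leading coefficient is -1.

-1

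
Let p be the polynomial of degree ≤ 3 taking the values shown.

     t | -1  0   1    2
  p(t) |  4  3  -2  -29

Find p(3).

Forward differences of the values at t = -1, 0, 1, 2:
  p  : 4  3  -2  -29
  Δ  : -1  -5  -27
  Δ^2: -4  -22
  Δ^3: -18
The third differences are constant, confirming degree 3.
Interpolating (Newton forward form) and evaluating at t = 3 gives p(3) = -96.

-96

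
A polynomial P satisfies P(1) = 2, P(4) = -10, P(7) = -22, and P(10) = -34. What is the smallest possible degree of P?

1

Forward differences of the values at s = 1, 4, 7, 10:
  P  : 2  -10  -22  -34
  Δ  : -12  -12  -12
  Δ^2: 0  0
  Δ^3: 0
The first differences are constant (-12) and nonzero, while all higher differences vanish, so the minimal degree is 1.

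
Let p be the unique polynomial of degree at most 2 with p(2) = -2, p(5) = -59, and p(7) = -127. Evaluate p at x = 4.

-34

Write p(x) = ax^2 + bx + c. Substituting each data point gives a linear system:
  4a + 2b + c = -2
  25a + 5b + c = -59
  49a + 7b + c = -127
Solving the system yields a = -3, b = 2, c = 6.
So p(x) = -3x² + 2x + 6.
Then p(4) = -34.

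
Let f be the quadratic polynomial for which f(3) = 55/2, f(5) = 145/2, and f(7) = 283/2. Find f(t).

Using the Lagrange interpolation formula with nodes 3, 5, 7:
  L_0(t) = (t - 5)(t - 7) / 8
  L_1(t) = (t - 3)(t - 7) / -4
  L_2(t) = (t - 3)(t - 5) / 8
Then f(t) = 55/2·L_0(t) + 145/2·L_1(t) + 283/2·L_2(t).
Expanding and collecting terms gives f(t) = 3t² - (3/2)t + 5.
Check: f(7) = 283/2. ✓

f(t) = 3t^2 - (3/2)t + 5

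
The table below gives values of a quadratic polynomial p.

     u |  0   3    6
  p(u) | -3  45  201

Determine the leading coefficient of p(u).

6

Write p(u) = au^2 + bu + c. Substituting each data point gives a linear system:
  c = -3
  9a + 3b + c = 45
  36a + 6b + c = 201
Solving the system yields a = 6, b = -2, c = -3.
So p(u) = 6u² - 2u - 3.
The leading coefficient is 6.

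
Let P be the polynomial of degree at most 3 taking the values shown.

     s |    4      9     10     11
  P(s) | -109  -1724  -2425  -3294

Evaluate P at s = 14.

-7089

Write P(s) = as^3 + bs^2 + cs + d. Substituting each data point gives a linear system:
  64a + 16b + 4c + d = -109
  729a + 81b + 9c + d = -1724
  1000a + 100b + 10c + d = -2425
  1331a + 121b + 11c + d = -3294
Solving the system yields a = -3, b = 6, c = -2, d = -5.
So P(s) = -3s^3 + 6s^2 - 2s - 5.
Then P(14) = -7089.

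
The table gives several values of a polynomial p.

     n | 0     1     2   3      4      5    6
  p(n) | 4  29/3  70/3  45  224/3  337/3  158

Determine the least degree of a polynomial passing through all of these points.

Forward differences of the values at n = 0, 1, 2, 3, 4, 5, 6:
  p  : 4  29/3  70/3  45  224/3  337/3  158
  Δ  : 17/3  41/3  65/3  89/3  113/3  137/3
  Δ^2: 8  8  8  8  8
  Δ^3: 0  0  0  0
  Δ^4: 0  0  0
  Δ^5: 0  0
  Δ^6: 0
The second differences are constant (8) and nonzero, while all higher differences vanish, so the minimal degree is 2.

2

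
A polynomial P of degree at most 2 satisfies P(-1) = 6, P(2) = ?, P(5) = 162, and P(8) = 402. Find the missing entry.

30

The 3 known points determine the degree-2 polynomial uniquely.
Write P(n) = an^2 + bn + c. Substituting each data point gives a linear system:
  a - b + c = 6
  25a + 5b + c = 162
  64a + 8b + c = 402
Solving the system yields a = 6, b = 2, c = 2.
So P(n) = 6n^2 + 2n + 2.
Then P(2) = 30.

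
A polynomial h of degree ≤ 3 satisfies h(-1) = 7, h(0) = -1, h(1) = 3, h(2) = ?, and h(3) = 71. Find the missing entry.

The 4 known points determine the degree-3 polynomial uniquely.
Write h(n) = an^3 + bn^2 + cn + d. Substituting each data point gives a linear system:
  -a + b - c + d = 7
  d = -1
  a + b + c + d = 3
  27a + 9b + 3c + d = 71
Solving the system yields a = 1, b = 6, c = -3, d = -1.
So h(n) = n^3 + 6n^2 - 3n - 1.
Then h(2) = 25.

25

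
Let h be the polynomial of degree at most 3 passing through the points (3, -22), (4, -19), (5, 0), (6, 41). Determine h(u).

h(u) = u^3 - 4u^2 - 6u + 5

Write h(u) = au^3 + bu^2 + cu + d. Substituting each data point gives a linear system:
  27a + 9b + 3c + d = -22
  64a + 16b + 4c + d = -19
  125a + 25b + 5c + d = 0
  216a + 36b + 6c + d = 41
Solving the system yields a = 1, b = -4, c = -6, d = 5.
So h(u) = u^3 - 4u^2 - 6u + 5.
Check: h(6) = 41. ✓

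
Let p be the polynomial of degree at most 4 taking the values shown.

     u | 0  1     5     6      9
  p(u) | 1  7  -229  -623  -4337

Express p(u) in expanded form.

p(u) = -u^4 + 3u^3 + 4u + 1

Write p(u) = au^4 + bu^3 + cu^2 + du + e. Substituting each data point gives a linear system:
  e = 1
  a + b + c + d + e = 7
  625a + 125b + 25c + 5d + e = -229
  1296a + 216b + 36c + 6d + e = -623
  6561a + 729b + 81c + 9d + e = -4337
Solving the system yields a = -1, b = 3, c = 0, d = 4, e = 1.
So p(u) = -u^4 + 3u^3 + 4u + 1.
Check: p(1) = 7. ✓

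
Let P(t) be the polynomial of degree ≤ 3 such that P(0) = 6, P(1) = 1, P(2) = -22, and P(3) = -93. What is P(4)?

Write P(t) = at^3 + bt^2 + ct + d. Substituting each data point gives a linear system:
  d = 6
  a + b + c + d = 1
  8a + 4b + 2c + d = -22
  27a + 9b + 3c + d = -93
Solving the system yields a = -5, b = 6, c = -6, d = 6.
So P(t) = -5t^3 + 6t^2 - 6t + 6.
Then P(4) = -242.

-242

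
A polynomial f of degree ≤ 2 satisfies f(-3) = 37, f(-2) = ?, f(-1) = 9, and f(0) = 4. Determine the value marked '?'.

On equispaced nodes a degree-2 polynomial has vanishing third forward difference, so
  - f(-3) + 3·f(-2) - 3·f(-1) + f(0) = 0.
Substituting the known values and solving for f(-2):
  3·f(-2) = 60
  f(-2) = 20.

20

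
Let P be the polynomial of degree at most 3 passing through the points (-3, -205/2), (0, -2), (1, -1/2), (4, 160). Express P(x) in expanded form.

Write P(x) = ax^3 + bx^2 + cx + d. Substituting each data point gives a linear system:
  -27a + 9b - 3c + d = -205/2
  d = -2
  a + b + c + d = -1/2
  64a + 16b + 4c + d = 160
Solving the system yields a = 3, b = -2, c = 1/2, d = -2.
So P(x) = 3x^3 - 2x^2 + (1/2)x - 2.
Check: P(0) = -2. ✓

P(x) = 3x^3 - 2x^2 + (1/2)x - 2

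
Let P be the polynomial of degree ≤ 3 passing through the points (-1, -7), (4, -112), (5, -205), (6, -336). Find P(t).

P(t) = -t^3 - 4t^2 + 4t

Write P(t) = at^3 + bt^2 + ct + d. Substituting each data point gives a linear system:
  -a + b - c + d = -7
  64a + 16b + 4c + d = -112
  125a + 25b + 5c + d = -205
  216a + 36b + 6c + d = -336
Solving the system yields a = -1, b = -4, c = 4, d = 0.
So P(t) = -t^3 - 4t^2 + 4t.
Check: P(4) = -112. ✓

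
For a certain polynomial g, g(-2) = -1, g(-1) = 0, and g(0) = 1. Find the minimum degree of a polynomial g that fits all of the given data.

1

Forward differences of the values at n = -2, -1, 0:
  g  : -1  0  1
  Δ  : 1  1
  Δ^2: 0
The first differences are constant (1) and nonzero, while all higher differences vanish, so the minimal degree is 1.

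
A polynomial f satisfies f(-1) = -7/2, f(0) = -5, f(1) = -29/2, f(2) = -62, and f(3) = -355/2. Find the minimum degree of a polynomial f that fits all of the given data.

3

Forward differences of the values at u = -1, 0, 1, 2, 3:
  f  : -7/2  -5  -29/2  -62  -355/2
  Δ  : -3/2  -19/2  -95/2  -231/2
  Δ^2: -8  -38  -68
  Δ^3: -30  -30
  Δ^4: 0
The third differences are constant (-30) and nonzero, while all higher differences vanish, so the minimal degree is 3.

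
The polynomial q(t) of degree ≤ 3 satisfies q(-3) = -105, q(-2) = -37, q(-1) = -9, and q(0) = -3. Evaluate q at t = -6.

Forward differences of the values at t = -3, -2, -1, 0:
  q  : -105  -37  -9  -3
  Δ  : 68  28  6
  Δ^2: -40  -22
  Δ^3: 18
The third differences are constant, confirming degree 3.
Interpolating (Newton forward form) and evaluating at t = -6 gives q(-6) = -729.

-729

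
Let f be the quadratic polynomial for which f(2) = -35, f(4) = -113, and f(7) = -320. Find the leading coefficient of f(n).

-6

Write f(n) = an^2 + bn + c. Substituting each data point gives a linear system:
  4a + 2b + c = -35
  16a + 4b + c = -113
  49a + 7b + c = -320
Solving the system yields a = -6, b = -3, c = -5.
So f(n) = -6n² - 3n - 5.
The leading coefficient is -6.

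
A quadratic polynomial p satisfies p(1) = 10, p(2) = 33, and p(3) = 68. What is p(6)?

245

Using the Lagrange interpolation formula with nodes 1, 2, 3:
  L_0(n) = (n - 2)(n - 3) / 2
  L_1(n) = (n - 1)(n - 3) / -1
  L_2(n) = (n - 1)(n - 2) / 2
Then p(n) = 10·L_0(n) + 33·L_1(n) + 68·L_2(n).
Expanding and collecting terms gives p(n) = 6n^2 + 5n - 1.
Evaluating at n = 6: p(6) = 245.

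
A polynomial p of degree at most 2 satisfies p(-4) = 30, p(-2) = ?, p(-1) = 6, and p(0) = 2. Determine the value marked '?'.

12

The 3 known points determine the degree-2 polynomial uniquely.
Write p(s) = as^2 + bs + c. Substituting each data point gives a linear system:
  16a - 4b + c = 30
  a - b + c = 6
  c = 2
Solving the system yields a = 1, b = -3, c = 2.
So p(s) = s² - 3s + 2.
Then p(-2) = 12.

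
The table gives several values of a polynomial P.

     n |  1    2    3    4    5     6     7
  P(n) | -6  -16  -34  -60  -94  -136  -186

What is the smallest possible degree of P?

2

Forward differences of the values at n = 1, 2, 3, 4, 5, 6, 7:
  P  : -6  -16  -34  -60  -94  -136  -186
  Δ  : -10  -18  -26  -34  -42  -50
  Δ^2: -8  -8  -8  -8  -8
  Δ^3: 0  0  0  0
  Δ^4: 0  0  0
  Δ^5: 0  0
  Δ^6: 0
The second differences are constant (-8) and nonzero, while all higher differences vanish, so the minimal degree is 2.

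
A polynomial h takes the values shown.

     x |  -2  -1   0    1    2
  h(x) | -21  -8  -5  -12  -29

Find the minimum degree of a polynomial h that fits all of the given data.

Forward differences of the values at x = -2, -1, 0, 1, 2:
  h  : -21  -8  -5  -12  -29
  Δ  : 13  3  -7  -17
  Δ^2: -10  -10  -10
  Δ^3: 0  0
  Δ^4: 0
The second differences are constant (-10) and nonzero, while all higher differences vanish, so the minimal degree is 2.

2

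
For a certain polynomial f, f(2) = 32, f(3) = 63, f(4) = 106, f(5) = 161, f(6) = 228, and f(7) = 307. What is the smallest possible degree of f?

2

Forward differences of the values at n = 2, 3, 4, 5, 6, 7:
  f  : 32  63  106  161  228  307
  Δ  : 31  43  55  67  79
  Δ^2: 12  12  12  12
  Δ^3: 0  0  0
  Δ^4: 0  0
  Δ^5: 0
The second differences are constant (12) and nonzero, while all higher differences vanish, so the minimal degree is 2.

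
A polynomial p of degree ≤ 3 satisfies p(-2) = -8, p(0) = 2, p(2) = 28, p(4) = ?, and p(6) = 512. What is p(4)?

On equispaced nodes a degree-3 polynomial has vanishing fourth forward difference, so
  p(-2) - 4·p(0) + 6·p(2) - 4·p(4) + p(6) = 0.
Substituting the known values and solving for p(4):
  -4·p(4) = -664
  p(4) = 166.

166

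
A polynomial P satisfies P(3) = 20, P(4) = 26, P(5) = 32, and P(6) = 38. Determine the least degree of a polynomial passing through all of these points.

Forward differences of the values at s = 3, 4, 5, 6:
  P  : 20  26  32  38
  Δ  : 6  6  6
  Δ^2: 0  0
  Δ^3: 0
The first differences are constant (6) and nonzero, while all higher differences vanish, so the minimal degree is 1.

1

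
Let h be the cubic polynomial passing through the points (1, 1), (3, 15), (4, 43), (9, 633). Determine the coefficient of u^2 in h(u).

-1

Write h(u) = au^3 + bu^2 + cu + d. Substituting each data point gives a linear system:
  a + b + c + d = 1
  27a + 9b + 3c + d = 15
  64a + 16b + 4c + d = 43
  729a + 81b + 9c + d = 633
Solving the system yields a = 1, b = -1, c = -2, d = 3.
So h(u) = u^3 - u^2 - 2u + 3.
The coefficient of u^2 is -1.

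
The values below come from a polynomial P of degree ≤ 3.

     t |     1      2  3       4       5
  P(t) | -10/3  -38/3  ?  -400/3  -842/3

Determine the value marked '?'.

-50

The 4 known points determine the degree-3 polynomial uniquely.
Write P(t) = at^3 + bt^2 + ct + d. Substituting each data point gives a linear system:
  a + b + c + d = -10/3
  8a + 4b + 2c + d = -38/3
  64a + 16b + 4c + d = -400/3
  125a + 25b + 5c + d = -842/3
Solving the system yields a = -3, b = 4, c = -1/3, d = -4.
So P(t) = -3t^3 + 4t^2 - (1/3)t - 4.
Then P(3) = -50.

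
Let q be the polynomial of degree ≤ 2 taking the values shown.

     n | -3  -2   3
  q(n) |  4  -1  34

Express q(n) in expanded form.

Write q(n) = an^2 + bn + c. Substituting each data point gives a linear system:
  9a - 3b + c = 4
  4a - 2b + c = -1
  9a + 3b + c = 34
Solving the system yields a = 2, b = 5, c = 1.
So q(n) = 2n^2 + 5n + 1.
Check: q(-2) = -1. ✓

q(n) = 2n^2 + 5n + 1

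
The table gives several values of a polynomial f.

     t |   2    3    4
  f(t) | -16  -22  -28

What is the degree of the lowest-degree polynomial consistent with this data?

Forward differences of the values at t = 2, 3, 4:
  f  : -16  -22  -28
  Δ  : -6  -6
  Δ^2: 0
The first differences are constant (-6) and nonzero, while all higher differences vanish, so the minimal degree is 1.

1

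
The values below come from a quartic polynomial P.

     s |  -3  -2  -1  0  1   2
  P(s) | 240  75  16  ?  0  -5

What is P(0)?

On equispaced nodes a degree-4 polynomial has vanishing fifth forward difference, so
  - P(-3) + 5·P(-2) - 10·P(-1) + 10·P(0) - 5·P(1) + P(2) = 0.
Substituting the known values and solving for P(0):
  10·P(0) = 30
  P(0) = 3.

3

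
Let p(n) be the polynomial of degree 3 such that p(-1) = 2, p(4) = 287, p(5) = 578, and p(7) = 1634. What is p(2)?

Write p(n) = an^3 + bn^2 + cn + d. Substituting each data point gives a linear system:
  -a + b - c + d = 2
  64a + 16b + 4c + d = 287
  125a + 25b + 5c + d = 578
  343a + 49b + 7c + d = 1634
Solving the system yields a = 5, b = -1, c = -5, d = 3.
So p(n) = 5n^3 - n^2 - 5n + 3.
Then p(2) = 29.

29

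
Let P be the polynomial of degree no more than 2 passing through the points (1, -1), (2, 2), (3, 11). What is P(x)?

P(x) = 3x^2 - 6x + 2

Write P(x) = ax^2 + bx + c. Substituting each data point gives a linear system:
  a + b + c = -1
  4a + 2b + c = 2
  9a + 3b + c = 11
Solving the system yields a = 3, b = -6, c = 2.
So P(x) = 3x^2 - 6x + 2.
Check: P(3) = 11. ✓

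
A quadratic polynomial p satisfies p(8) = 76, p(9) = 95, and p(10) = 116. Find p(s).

Using the Lagrange interpolation formula with nodes 8, 9, 10:
  L_0(s) = (s - 9)(s - 10) / 2
  L_1(s) = (s - 8)(s - 10) / -1
  L_2(s) = (s - 8)(s - 9) / 2
Then p(s) = 76·L_0(s) + 95·L_1(s) + 116·L_2(s).
Expanding and collecting terms gives p(s) = s^2 + 2s - 4.
Check: p(10) = 116. ✓

p(s) = s^2 + 2s - 4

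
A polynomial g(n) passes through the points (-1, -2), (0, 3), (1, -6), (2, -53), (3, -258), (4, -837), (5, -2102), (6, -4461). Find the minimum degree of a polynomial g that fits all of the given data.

Forward differences of the values at n = -1, 0, 1, 2, 3, 4, 5, 6:
  g  : -2  3  -6  -53  -258  -837  -2102  -4461
  Δ  : 5  -9  -47  -205  -579  -1265  -2359
  Δ^2: -14  -38  -158  -374  -686  -1094
  Δ^3: -24  -120  -216  -312  -408
  Δ^4: -96  -96  -96  -96
  Δ^5: 0  0  0
  Δ^6: 0  0
  Δ^7: 0
The fourth differences are constant (-96) and nonzero, while all higher differences vanish, so the minimal degree is 4.

4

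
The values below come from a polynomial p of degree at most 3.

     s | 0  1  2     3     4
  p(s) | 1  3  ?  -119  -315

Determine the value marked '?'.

The 4 known points determine the degree-3 polynomial uniquely.
Write p(s) = as^3 + bs^2 + cs + d. Substituting each data point gives a linear system:
  d = 1
  a + b + c + d = 3
  27a + 9b + 3c + d = -119
  64a + 16b + 4c + d = -315
Solving the system yields a = -6, b = 3, c = 5, d = 1.
So p(s) = -6s^3 + 3s^2 + 5s + 1.
Then p(2) = -25.

-25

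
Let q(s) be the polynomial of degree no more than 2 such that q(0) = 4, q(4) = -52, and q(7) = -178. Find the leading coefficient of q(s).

Write q(s) = as^2 + bs + c. Substituting each data point gives a linear system:
  c = 4
  16a + 4b + c = -52
  49a + 7b + c = -178
Solving the system yields a = -4, b = 2, c = 4.
So q(s) = -4s² + 2s + 4.
The leading coefficient is -4.

-4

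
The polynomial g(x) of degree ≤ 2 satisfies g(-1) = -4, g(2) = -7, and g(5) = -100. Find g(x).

Write g(x) = ax^2 + bx + c. Substituting each data point gives a linear system:
  a - b + c = -4
  4a + 2b + c = -7
  25a + 5b + c = -100
Solving the system yields a = -5, b = 4, c = 5.
So g(x) = -5x^2 + 4x + 5.
Check: g(-1) = -4. ✓

g(x) = -5x^2 + 4x + 5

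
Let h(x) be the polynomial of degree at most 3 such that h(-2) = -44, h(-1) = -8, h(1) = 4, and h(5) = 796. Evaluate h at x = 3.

Using the Lagrange interpolation formula with nodes -2, -1, 1, 5:
  L_0(x) = (x + 1)(x - 1)(x - 5) / -21
  L_1(x) = (x + 2)(x - 1)(x - 5) / 12
  L_2(x) = (x + 2)(x + 1)(x - 5) / -24
  L_3(x) = (x + 2)(x + 1)(x - 1) / 168
Then h(x) = -44·L_0(x) - 8·L_1(x) + 4·L_2(x) + 796·L_3(x).
Expanding and collecting terms gives h(x) = 6x^3 + 2x^2 - 4.
Evaluating at x = 3: h(3) = 176.

176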